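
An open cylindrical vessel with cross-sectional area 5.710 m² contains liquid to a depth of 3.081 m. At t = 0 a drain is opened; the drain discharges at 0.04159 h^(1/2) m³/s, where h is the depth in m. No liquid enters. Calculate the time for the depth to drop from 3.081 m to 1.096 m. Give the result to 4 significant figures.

Mass balance (ρ constant): A dh/dt = −0.04159 √h.
This is separable: 2 d(√h)/dt = −0.04159/A, so √h = √h₀ − (0.04159/(2A)) t.
t = 2A(√h₀ − √h)/0.04159 = 2·5.710·(√3.081 − √1.096)/0.04159
  = 11.4200 × (1.75528 − 1.04690) / 0.04159 = 194.510 s.

194.5 s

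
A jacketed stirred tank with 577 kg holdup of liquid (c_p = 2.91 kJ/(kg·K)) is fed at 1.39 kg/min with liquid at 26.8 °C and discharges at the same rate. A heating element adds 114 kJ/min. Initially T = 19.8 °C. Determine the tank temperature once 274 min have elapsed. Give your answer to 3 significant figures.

36.8 °C

Energy balance: M c_p dT/dt = ṁ c_p (T_in − T) + 114.
τ = M/ṁ = 415.11 min; T_ss = T_in + Q̇/(ṁ c_p) = 26.8 + 114/(1.39·2.91) = 54.984 °C.
This is linear first-order; T(t) = T_ss + (T₀ − T_ss) e^(−t/τ).
T(274) = 54.984 + (-35.184)·e^(−274/415.11) = 54.984 + (-35.184)·0.51682 = 36.800 °C.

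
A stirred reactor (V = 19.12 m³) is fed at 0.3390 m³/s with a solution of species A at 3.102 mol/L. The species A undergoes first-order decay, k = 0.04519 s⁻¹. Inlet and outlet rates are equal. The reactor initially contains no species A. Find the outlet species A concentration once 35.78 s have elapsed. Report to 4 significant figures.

V dC/dt = Q(C_in − C) − k V C.
dC/dt = (Q/V) C_in − (Q/V + k) C; effective rate a = Q/V + k = 0.0177301 + 0.04519 = 0.0629201 s⁻¹.
C_ss = Q C_in/(Q + kV) = 0.874106 mol/L; C(t) = C_ss + (C₀ − C_ss) e^(−a t).
C(35.78) = 0.874106 + (-0.874106)·e^(−0.0629201·35.78) = 0.874106 + (-0.874106)·0.105264 = 0.782094 mol/L.

0.7821 mol/L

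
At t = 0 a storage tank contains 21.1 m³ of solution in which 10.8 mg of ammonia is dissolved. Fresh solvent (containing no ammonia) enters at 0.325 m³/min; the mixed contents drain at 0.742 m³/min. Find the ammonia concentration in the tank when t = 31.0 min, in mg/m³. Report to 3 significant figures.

Let m(t) be the amount of ammonia. Volume: V(t) = V₀ + (Q_in − Q_out) t = 21.1 − 0.41700 t; V(31.0) = 8.1730 m³.
Species balance (pure solvent in): dm/dt = −Q_out · m/V(t).
dm/m = −Q_out dt/(V₀ − 0.41700 t); integrating gives ln(m/m₀) = −(Q_out/(Q_in−Q_out)) ln(V/V₀).
m = m₀ (V₀/V)^(Q_out/(Q_in−Q_out)) = 10.8 × (21.1/8.1730)^(-1.7794) = 1.9975 mg.
C = m/V = 1.9975/8.1730 = 0.24441 mg/m³.

0.244 mg/m³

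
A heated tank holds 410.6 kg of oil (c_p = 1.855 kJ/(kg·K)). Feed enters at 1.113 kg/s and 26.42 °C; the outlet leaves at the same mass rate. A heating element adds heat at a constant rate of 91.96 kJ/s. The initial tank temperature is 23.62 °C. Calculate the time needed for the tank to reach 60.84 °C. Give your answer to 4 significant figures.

569.1 s

M c_p dT/dt = ṁ c_p (T_in − T) + Q̇.
τ = M/ṁ = 368.913 s; T_ss = T_in + Q̇/(ṁ c_p) = 70.9610 °C.
T(t) = T_ss + (T₀ − T_ss) e^(−t/τ). Set T = 60.84:
e^(−t/τ) = (60.84 − 70.9610)/(23.62 − 70.9610) = 0.213789
t = −368.913 · ln(0.213789) = 569.146 s.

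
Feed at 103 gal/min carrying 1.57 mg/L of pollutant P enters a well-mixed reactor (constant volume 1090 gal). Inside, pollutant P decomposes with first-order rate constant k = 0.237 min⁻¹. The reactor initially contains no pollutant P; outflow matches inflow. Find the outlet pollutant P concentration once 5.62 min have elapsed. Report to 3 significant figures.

Accumulation = in − out − consumed: V dC/dt = Q C_in − Q C − k V C.
dC/dt = (Q/V) C_in − (Q/V + k) C; effective rate a = Q/V + k = 0.094495 + 0.237 = 0.33150 min⁻¹.
C_ss = Q C_in/(Q + kV) = 0.44754 mg/L; C(t) = C_ss + (C₀ − C_ss) e^(−a t).
C(5.62) = 0.44754 + (-0.44754)·e^(−0.33150·5.62) = 0.44754 + (-0.44754)·0.15521 = 0.37808 mg/L.

0.378 mg/L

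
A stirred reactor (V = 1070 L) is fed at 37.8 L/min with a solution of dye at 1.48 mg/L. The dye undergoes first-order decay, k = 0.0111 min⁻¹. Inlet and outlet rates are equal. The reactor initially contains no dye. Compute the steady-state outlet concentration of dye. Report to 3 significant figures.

1.13 mg/L

Species balance: V dC/dt = Q C_in − Q C − k V C.
Steady state (dC/dt = 0): C_ss = Q C_in/(Q + kV) = C_in/(1 + kV/Q).
C_ss = 37.8·1.48/(37.8 + 0.0111·1070) = 55.944/49.677 = 1.1262 mg/L.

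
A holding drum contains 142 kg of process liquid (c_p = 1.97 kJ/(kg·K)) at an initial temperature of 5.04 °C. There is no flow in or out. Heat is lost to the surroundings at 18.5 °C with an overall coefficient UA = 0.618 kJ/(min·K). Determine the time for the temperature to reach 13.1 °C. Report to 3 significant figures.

Lumped-capacitance energy balance: M c_p dT/dt = UA(T_amb − T).
τ = M c_p/UA = 452.65 min; T_ss = T_amb = 18.500 °C.
T(t) = T_ss + (T₀ − T_ss)e^(−t/τ); set T = 13.1:
t = −τ ln[(T − T_ss)/(T₀ − T_ss)] = −452.65 · ln(0.40119) = 413.42 min.

413 min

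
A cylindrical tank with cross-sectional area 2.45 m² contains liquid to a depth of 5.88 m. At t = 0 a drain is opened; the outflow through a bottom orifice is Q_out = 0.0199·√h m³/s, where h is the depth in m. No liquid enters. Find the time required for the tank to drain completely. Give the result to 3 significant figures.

With no inflow, A dh/dt = −0.0199 √h.
∫ h^(−1/2) dh = −(0.0199/A) ∫ dt, giving 2√h = 2√h₀ − (0.0199/A) t.
Tank is empty when √h = 0: t_empty = 2A√h₀/0.0199.
t_empty = 2·2.45·√5.88/0.0199 = 4.9000·2.4249/0.0199 = 597.08 s.

597 s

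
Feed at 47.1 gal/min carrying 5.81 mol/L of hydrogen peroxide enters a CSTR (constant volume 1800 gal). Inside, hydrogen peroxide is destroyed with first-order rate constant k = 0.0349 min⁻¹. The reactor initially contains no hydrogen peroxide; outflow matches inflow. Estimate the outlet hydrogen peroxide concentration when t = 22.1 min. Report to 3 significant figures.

V dC/dt = Q(C_in − C) − k V C.
This is linear with rate a = Q/V + k = 0.061067 min⁻¹.
C_ss = Q C_in/(Q + kV) = 2.4895 mol/L; C(t) = C_ss + (C₀ − C_ss) e^(−a t).
C(22.1) = 2.4895 + (-2.4895)·e^(−0.061067·22.1) = 2.4895 + (-2.4895)·0.25935 = 1.8439 mol/L.

1.84 mol/L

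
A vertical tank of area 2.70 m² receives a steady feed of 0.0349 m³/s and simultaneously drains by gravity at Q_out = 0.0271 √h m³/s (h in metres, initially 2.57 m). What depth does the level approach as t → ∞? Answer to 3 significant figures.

1.66 m

A dh/dt = Q_in − 0.0271 √h. Steady state requires inflow = outflow:
Q_in = 0.0271 √h_ss ⇒ √h_ss = 0.0349/0.0271 = 1.2878.
h_ss = 1.2878² = 1.6585 m. (Since h₀ = 2.57 m > h_ss, the level will fall toward this value.)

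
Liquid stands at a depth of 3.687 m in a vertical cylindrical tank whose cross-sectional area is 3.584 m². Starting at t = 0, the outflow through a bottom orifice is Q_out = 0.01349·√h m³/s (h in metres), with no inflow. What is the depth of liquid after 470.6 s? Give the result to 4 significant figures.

A dh/dt = −Q_out = −0.01349 √h.
Separate and integrate: 2(√h − √h₀) = −(0.01349/A) t.
√h = √3.687 − 0.01349·470.6/(2·3.584) = 1.92016 − 0.885658 = 1.03450.
h = 1.03450² = 1.07019 m.

1.070 m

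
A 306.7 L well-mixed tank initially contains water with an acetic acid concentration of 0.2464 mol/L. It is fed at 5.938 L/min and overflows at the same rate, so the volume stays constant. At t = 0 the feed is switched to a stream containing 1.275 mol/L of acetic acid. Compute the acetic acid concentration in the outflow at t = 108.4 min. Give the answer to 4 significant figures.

Unsteady species balance (constant V, well mixed): V dC/dt = Q(C_in − C).
Time constant τ = V/Q = 306.7/5.938 = 51.6504 min.
Solution: C(t) = C_in + (C₀ − C_in) e^(−t/τ).
C(108.4) = 1.275 + (0.2464 − 1.275)·e^(−108.4/51.6504) = 1.275 + (-1.02860)·0.122613 = 1.14888 mol/L.

1.149 mol/L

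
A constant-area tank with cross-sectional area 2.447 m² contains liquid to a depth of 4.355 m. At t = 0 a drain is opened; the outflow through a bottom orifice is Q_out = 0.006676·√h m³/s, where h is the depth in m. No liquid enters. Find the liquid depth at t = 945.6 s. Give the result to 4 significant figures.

0.6351 m

Accumulation of liquid (constant cross-section A): A dh/dt = −0.006676 √h.
Separate and integrate: 2(√h − √h₀) = −(0.006676/A) t.
√h = √4.355 − 0.006676·945.6/(2·2.447) = 2.08686 − 1.28991 = 0.796952.
h = 0.796952² = 0.635133 m.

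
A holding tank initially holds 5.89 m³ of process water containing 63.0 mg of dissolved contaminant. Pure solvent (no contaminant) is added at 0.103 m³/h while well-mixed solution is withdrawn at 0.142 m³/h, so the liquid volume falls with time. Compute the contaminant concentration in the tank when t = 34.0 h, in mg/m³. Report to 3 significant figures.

Total volume: dV/dt = Q_in − Q_out = -0.039000 m³/h, so V(t) = 5.89 − 0.039000 t and V(34.0) = 4.5640 m³.
Species balance (pure solvent in): dm/dt = −Q_out · m/V(t).
Separate: dm/m = −Q_out dt/V(t) ⇒ ln(m/m₀) = −(Q_out/(Q_in−Q_out)) ln(V/V₀).
m = m₀ (V₀/V)^(Q_out/(Q_in−Q_out)) = 63.0 × (5.89/4.5640)^(-3.6410) = 24.890 mg.
C = m/V = 24.890/4.5640 = 5.4536 mg/m³.

5.45 mg/m³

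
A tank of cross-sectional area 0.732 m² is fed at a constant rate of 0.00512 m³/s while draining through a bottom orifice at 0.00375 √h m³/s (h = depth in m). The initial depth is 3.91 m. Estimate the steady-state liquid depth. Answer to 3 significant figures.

1.86 m

Mass balance (ρ constant): A dh/dt = Q_in − 0.00375 √h. At steady state dh/dt = 0:
Q_in = 0.00375 √h_ss ⇒ √h_ss = 0.00512/0.00375 = 1.3653.
h_ss = 1.3653² = 1.8641 m. (Since h₀ = 3.91 m > h_ss, the level will fall toward this value.)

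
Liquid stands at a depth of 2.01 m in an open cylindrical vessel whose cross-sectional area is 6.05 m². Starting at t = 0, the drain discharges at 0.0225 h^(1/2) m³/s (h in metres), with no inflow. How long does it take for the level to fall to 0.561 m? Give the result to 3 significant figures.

With no inflow, A dh/dt = −0.0225 √h.
Separate and integrate: 2(√h − √h₀) = −(0.0225/A) t.
t = 2A(√h₀ − √h)/0.0225 = 2·6.05·(√2.01 − √0.561)/0.0225
  = 12.100 × (1.4177 − 0.74900) / 0.0225 = 359.64 s.

360 s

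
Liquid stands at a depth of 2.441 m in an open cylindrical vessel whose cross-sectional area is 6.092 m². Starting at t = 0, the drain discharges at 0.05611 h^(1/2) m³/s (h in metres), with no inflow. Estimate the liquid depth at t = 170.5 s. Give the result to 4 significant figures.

0.6040 m

Accumulation of liquid (constant cross-section A): A dh/dt = −0.05611 √h.
Separate and integrate: 2(√h − √h₀) = −(0.05611/A) t.
√h = √2.441 − 0.05611·170.5/(2·6.092) = 1.56237 − 0.785190 = 0.777180.
h = 0.777180² = 0.604009 m.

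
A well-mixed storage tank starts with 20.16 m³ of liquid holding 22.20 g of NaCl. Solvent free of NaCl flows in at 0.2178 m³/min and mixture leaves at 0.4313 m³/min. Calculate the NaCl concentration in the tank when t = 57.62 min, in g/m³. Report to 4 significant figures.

0.4212 g/m³

Let m(t) be the amount of NaCl. Volume: V(t) = V₀ + (Q_in − Q_out) t = 20.16 − 0.213500 t; V(57.62) = 7.85813 m³.
No NaCl enters, so dm/dt = −Q_out · (m/V).
dm/m = −Q_out dt/(V₀ − 0.213500 t); integrating gives ln(m/m₀) = −(Q_out/(Q_in−Q_out)) ln(V/V₀).
m = m₀ (V₀/V)^(Q_out/(Q_in−Q_out)) = 22.20 × (20.16/7.85813)^(-2.02014) = 3.30955 g.
C = m/V = 3.30955/7.85813 = 0.421163 g/m³.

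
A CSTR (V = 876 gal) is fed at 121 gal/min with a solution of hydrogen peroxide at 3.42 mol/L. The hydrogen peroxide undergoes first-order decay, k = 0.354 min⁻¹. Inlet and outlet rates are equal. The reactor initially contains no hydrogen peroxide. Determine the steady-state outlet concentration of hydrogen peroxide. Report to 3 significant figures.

Species balance: V dC/dt = Q C_in − Q C − k V C.
Steady state (dC/dt = 0): C_ss = Q C_in/(Q + kV) = C_in/(1 + kV/Q).
C_ss = 121·3.42/(121 + 0.354·876) = 413.82/431.10 = 0.95991 mol/L.

0.960 mol/L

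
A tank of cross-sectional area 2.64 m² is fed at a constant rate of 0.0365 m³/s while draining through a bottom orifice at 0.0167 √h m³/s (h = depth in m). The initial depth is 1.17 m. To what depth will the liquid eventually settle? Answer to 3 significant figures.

Mass balance (ρ constant): A dh/dt = Q_in − 0.0167 √h. At steady state dh/dt = 0:
Q_in = 0.0167 √h_ss ⇒ √h_ss = 0.0365/0.0167 = 2.1856.
h_ss = 2.1856² = 4.7770 m. (Since h₀ = 1.17 m < h_ss, the level will rise toward this value.)

4.78 m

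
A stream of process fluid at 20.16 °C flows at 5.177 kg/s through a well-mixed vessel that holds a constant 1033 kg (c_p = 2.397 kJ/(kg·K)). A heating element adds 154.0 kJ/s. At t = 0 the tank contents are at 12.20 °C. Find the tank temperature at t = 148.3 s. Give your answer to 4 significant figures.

22.88 °C

First-law balance (no shaft work): M c_p dT/dt = ṁ c_p (T_in − T) + 154.0.
Rearrange: dT/dt = (T_ss − T)/τ with τ = M/ṁ = 199.536 s and T_ss = T_in + Q̇/(ṁ c_p) = 32.5701 °C.
Integrating: T(t) = T_ss + (T₀ − T_ss) e^(−t/τ).
T(148.3) = 32.5701 + (-20.3701)·e^(−148.3/199.536) = 32.5701 + (-20.3701)·0.475579 = 22.8825 °C.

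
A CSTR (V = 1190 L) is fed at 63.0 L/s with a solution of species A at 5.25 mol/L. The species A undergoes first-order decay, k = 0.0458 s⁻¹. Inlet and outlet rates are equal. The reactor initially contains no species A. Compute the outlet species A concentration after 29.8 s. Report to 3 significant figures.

2.67 mol/L

Species balance: V dC/dt = Q C_in − Q C − k V C.
This is linear with rate a = Q/V + k = 0.098741 s⁻¹.
C_ss = Q C_in/(Q + kV) = 2.8148 mol/L; C(t) = C_ss + (C₀ − C_ss) e^(−a t).
C(29.8) = 2.8148 + (-2.8148)·e^(−0.098741·29.8) = 2.8148 + (-2.8148)·0.052734 = 2.6664 mol/L.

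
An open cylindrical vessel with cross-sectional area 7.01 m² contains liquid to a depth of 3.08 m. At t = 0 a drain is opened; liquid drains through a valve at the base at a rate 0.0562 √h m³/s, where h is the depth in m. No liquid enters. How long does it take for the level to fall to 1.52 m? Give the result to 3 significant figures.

With no inflow, A dh/dt = −0.0562 √h.
∫ h^(−1/2) dh = −(0.0562/A) ∫ dt, giving 2√h = 2√h₀ − (0.0562/A) t.
t = 2A(√h₀ − √h)/0.0562 = 2·7.01·(√3.08 − √1.52)/0.0562
  = 14.020 × (1.7550 − 1.2329) / 0.0562 = 130.25 s.

130 s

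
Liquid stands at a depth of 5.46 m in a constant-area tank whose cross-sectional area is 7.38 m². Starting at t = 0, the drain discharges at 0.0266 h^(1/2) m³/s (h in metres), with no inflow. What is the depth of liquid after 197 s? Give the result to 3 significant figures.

With no inflow, A dh/dt = −0.0266 √h.
This is separable: 2 d(√h)/dt = −0.0266/A, so √h = √h₀ − (0.0266/(2A)) t.
√h = √5.46 − 0.0266·197/(2·7.38) = 2.3367 − 0.35503 = 1.9816.
h = 1.9816² = 3.9269 m.

3.93 m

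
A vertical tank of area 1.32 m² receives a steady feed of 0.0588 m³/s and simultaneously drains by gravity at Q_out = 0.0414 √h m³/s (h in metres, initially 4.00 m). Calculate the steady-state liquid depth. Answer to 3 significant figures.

2.02 m

Mass balance (ρ constant): A dh/dt = Q_in − 0.0414 √h. At steady state dh/dt = 0:
Q_in = 0.0414 √h_ss ⇒ √h_ss = 0.0588/0.0414 = 1.4203.
h_ss = 1.4203² = 2.0172 m. (Since h₀ = 4.00 m > h_ss, the level will fall toward this value.)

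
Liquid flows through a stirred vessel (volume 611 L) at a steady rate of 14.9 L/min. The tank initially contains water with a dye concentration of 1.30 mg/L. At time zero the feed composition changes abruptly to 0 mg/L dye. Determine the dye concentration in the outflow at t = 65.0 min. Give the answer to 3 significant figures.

0.266 mg/L

Accumulation = in − out for the solute gives V dC/dt = Q(C_in − C).
So dC/dt = (C_in − C)/τ with τ = V/Q = 611/14.9 = 41.007 min.
Solution: C(t) = C_in + (C₀ − C_in) e^(−t/τ).
C(65.0) = 0 + (1.30 − 0)·e^(−65.0/41.007) = 0 + (1.3000)·0.20493 = 0.26640 mg/L.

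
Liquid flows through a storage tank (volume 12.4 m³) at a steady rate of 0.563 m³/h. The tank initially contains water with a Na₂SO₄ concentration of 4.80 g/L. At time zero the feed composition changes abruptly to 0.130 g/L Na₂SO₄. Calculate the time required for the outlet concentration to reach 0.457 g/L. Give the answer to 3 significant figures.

Species balance on the tank: V dC/dt = Q(C_in − C), so τ = V/Q = 22.025 h.
C(t) = C_in + (C₀ − C_in) e^(−t/τ). Set C = 0.457 and solve for t:
e^(−t/τ) = (C − C_in)/(C₀ − C_in) = (0.457 − 0.130)/(4.80 − 0.130) = 0.070021
t = −τ ln(…) = 22.025 × 2.6590 = 58.563 h.

58.6 h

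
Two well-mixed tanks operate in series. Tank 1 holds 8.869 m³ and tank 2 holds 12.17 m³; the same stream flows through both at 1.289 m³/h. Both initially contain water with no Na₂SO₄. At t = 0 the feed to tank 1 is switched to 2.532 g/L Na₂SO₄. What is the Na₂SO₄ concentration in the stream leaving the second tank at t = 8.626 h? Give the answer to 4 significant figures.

Each tank obeys Vᵢ dCᵢ/dt = Q(Cᵢ₋₁ − Cᵢ), so τᵢ = Vᵢ/Q.
τ₁ = 8.869/1.289 = 6.88053 h; τ₂ = 12.17/1.289 = 9.44143 h.
Solving the cascade with C₁(0)=C₂(0)=0 gives C₂(t) = C_in[1 − (τ₁ e^(−t/τ₁) − τ₂ e^(−t/τ₂))/(τ₁ − τ₂)].
At t = 8.626: e^(−t/τ₁) = 0.285452, e^(−t/τ₂) = 0.401064.
C₂ = 2.532·[1 − (6.88053·0.285452 − 9.44143·0.401064)/(-2.56090)] = 2.532·0.288311 = 0.730004 g/L.

0.7300 g/L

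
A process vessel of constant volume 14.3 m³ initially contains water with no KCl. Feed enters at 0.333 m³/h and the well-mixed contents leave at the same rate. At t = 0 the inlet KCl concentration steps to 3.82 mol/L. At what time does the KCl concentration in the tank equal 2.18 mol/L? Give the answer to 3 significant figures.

Accumulation = in − out for the solute gives V dC/dt = Q(C_in − C), so τ = V/Q = 42.943 h.
C(t) = C_in + (C₀ − C_in) e^(−t/τ). Set C = 2.18 and solve for t:
e^(−t/τ) = (C − C_in)/(C₀ − C_in) = (2.18 − 3.82)/(0 − 3.82) = 0.42932
t = −τ ln(…) = 42.943 × 0.84555 = 36.311 h.

36.3 h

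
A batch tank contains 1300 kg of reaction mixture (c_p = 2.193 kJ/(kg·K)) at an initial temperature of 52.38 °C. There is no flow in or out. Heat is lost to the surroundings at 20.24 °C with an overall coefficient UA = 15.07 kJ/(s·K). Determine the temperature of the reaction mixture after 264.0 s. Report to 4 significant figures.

28.20 °C

M c_p dT/dt = −UA(T − T_amb).
dT/dt = (T_ss − T)/τ with T_ss = T_amb = 20.2400 °C, τ = M c_p/UA = 1300·2.193/15.07 = 189.177 s.
T approaches T_ss exponentially: T(t) = T_ss + (T₀ − T_ss) e^(−t/τ).
T(264.0) = 20.2400 + (32.1400)·0.247705 = 28.2012 °C.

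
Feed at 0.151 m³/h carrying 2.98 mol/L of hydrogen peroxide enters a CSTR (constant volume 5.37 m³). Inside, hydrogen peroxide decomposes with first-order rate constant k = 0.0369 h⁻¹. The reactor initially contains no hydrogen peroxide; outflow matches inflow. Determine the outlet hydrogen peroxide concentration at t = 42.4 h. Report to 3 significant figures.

Accumulation = in − out − consumed: V dC/dt = Q C_in − Q C − k V C.
dC/dt = (Q/V) C_in − (Q/V + k) C; effective rate a = Q/V + k = 0.028119 + 0.0369 = 0.065019 h⁻¹.
C_ss = Q C_in/(Q + kV) = 1.2888 mol/L; C(t) = C_ss + (C₀ − C_ss) e^(−a t).
C(42.4) = 1.2888 + (-1.2888)·e^(−0.065019·42.4) = 1.2888 + (-1.2888)·0.063494 = 1.2069 mol/L.

1.21 mol/L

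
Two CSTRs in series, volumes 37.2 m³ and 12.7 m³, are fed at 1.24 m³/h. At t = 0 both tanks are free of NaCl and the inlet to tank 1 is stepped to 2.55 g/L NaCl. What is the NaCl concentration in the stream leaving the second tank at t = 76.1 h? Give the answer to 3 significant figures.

Species balance on tank i: dCᵢ/dt = (Cᵢ₋₁ − Cᵢ)/τᵢ with τᵢ = Vᵢ/Q.
τ₁ = 37.2/1.24 = 30.000 h; τ₂ = 12.7/1.24 = 10.242 h.
Solving the cascade with C₁(0)=C₂(0)=0 gives C₂(t) = C_in[1 − (τ₁ e^(−t/τ₁) − τ₂ e^(−t/τ₂))/(τ₁ − τ₂)].
At t = 76.1: e^(−t/τ₁) = 0.079130, e^(−t/τ₂) = 0.00059305.
C₂ = 2.55·[1 − (30.000·0.079130 − 10.242·0.00059305)/(19.758)] = 2.55·0.88016 = 2.2444 g/L.

2.24 g/L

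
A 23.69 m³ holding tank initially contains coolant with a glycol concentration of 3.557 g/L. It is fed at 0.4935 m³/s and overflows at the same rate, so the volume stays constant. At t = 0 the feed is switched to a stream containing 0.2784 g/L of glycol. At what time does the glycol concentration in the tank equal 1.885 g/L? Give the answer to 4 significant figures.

Accumulation = in − out for the solute gives V dC/dt = Q(C_in − C), so τ = V/Q = 48.0041 s.
C(t) = C_in + (C₀ − C_in) e^(−t/τ). Set C = 1.885 and solve for t:
e^(−t/τ) = (C − C_in)/(C₀ − C_in) = (1.885 − 0.2784)/(3.557 − 0.2784) = 0.490026
t = −τ ln(…) = 48.0041 × 0.713296 = 34.2411 s.

34.24 s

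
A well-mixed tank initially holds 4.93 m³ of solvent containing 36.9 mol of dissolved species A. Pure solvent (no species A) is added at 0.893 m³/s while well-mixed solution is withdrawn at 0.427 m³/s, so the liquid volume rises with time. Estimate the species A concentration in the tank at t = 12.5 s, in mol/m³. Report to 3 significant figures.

Let m(t) be the amount of species A. Volume: V(t) = V₀ + (Q_in − Q_out) t = 4.93 + 0.46600 t; V(12.5) = 10.755 m³.
Species balance (pure solvent in): dm/dt = −Q_out · m/V(t).
dm/m = −Q_out dt/(V₀ + 0.46600 t); integrating gives ln(m/m₀) = −(Q_out/(Q_in−Q_out)) ln(V/V₀).
m = m₀ (V₀/V)^(Q_out/(Q_in−Q_out)) = 36.9 × (4.93/10.755)^(0.91631) = 18.056 mol.
C = m/V = 18.056/10.755 = 1.6788 mol/m³.

1.68 mol/m³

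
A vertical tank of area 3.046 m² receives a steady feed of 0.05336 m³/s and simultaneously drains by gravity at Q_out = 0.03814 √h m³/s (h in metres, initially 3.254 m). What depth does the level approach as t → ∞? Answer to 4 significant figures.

1.957 m

A dh/dt = Q_in − 0.03814 √h. Steady state requires inflow = outflow:
Q_in = 0.03814 √h_ss ⇒ √h_ss = 0.05336/0.03814 = 1.39906.
h_ss = 1.39906² = 1.95736 m. (Since h₀ = 3.254 m > h_ss, the level will fall toward this value.)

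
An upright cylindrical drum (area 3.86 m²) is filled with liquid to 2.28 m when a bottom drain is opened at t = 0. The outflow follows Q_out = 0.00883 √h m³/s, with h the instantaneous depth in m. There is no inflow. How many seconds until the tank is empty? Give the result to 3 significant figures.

A dh/dt = −Q_out = −0.00883 √h.
Separate and integrate: 2(√h − √h₀) = −(0.00883/A) t.
Set h = 0: 2√h₀ = (0.00883/A) t_empty ⇒ t_empty = 2A√h₀/0.00883.
t_empty = 2·3.86·√2.28/0.00883 = 7.7200·1.5100/0.00883 = 1320.2 s.

1320 s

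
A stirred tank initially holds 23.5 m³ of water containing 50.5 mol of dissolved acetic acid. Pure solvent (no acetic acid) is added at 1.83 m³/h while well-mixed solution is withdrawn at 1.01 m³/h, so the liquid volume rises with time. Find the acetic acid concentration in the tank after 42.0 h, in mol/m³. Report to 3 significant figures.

0.287 mol/m³

Total volume: dV/dt = Q_in − Q_out = 0.82000 m³/h, so V(t) = 23.5 + 0.82000 t and V(42.0) = 57.940 m³.
Species balance (pure solvent in): dm/dt = −Q_out · m/V(t).
Separate: dm/m = −Q_out dt/V(t) ⇒ ln(m/m₀) = −(Q_out/(Q_in−Q_out)) ln(V/V₀).
m = m₀ (V₀/V)^(Q_out/(Q_in−Q_out)) = 50.5 × (23.5/57.940)^(1.2317) = 16.618 mol.
C = m/V = 16.618/57.940 = 0.28681 mol/m³.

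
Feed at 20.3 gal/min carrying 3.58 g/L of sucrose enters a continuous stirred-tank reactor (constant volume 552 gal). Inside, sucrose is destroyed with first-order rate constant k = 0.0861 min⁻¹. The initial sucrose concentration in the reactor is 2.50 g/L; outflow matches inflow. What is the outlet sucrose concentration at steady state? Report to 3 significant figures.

V dC/dt = Q(C_in − C) − k V C.
At steady state: 0 = Q C_in − (Q + kV) C_ss, so C_ss = Q C_in/(Q + kV).
C_ss = 20.3·3.58/(20.3 + 0.0861·552) = 72.674/67.827 = 1.0715 g/L.

1.07 g/L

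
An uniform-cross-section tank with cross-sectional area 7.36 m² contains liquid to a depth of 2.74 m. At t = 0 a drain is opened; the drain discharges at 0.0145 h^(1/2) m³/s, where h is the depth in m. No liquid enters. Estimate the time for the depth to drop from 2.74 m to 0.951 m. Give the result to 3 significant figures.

Volume balance on the tank: A dh/dt = −0.0145 √h.
This is separable: 2 d(√h)/dt = −0.0145/A, so √h = √h₀ − (0.0145/(2A)) t.
t = 2A(√h₀ − √h)/0.0145 = 2·7.36·(√2.74 − √0.951)/0.0145
  = 14.720 × (1.6553 − 0.97519) / 0.0145 = 690.42 s.

690 s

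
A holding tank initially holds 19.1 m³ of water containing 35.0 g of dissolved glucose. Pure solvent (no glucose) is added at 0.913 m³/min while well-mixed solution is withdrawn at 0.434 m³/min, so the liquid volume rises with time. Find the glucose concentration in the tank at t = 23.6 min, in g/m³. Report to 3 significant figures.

Let m(t) be the amount of glucose. Volume: V(t) = V₀ + (Q_in − Q_out) t = 19.1 + 0.47900 t; V(23.6) = 30.404 m³.
No glucose enters, so dm/dt = −Q_out · (m/V).
Separate: dm/m = −Q_out dt/V(t) ⇒ ln(m/m₀) = −(Q_out/(Q_in−Q_out)) ln(V/V₀).
m = m₀ (V₀/V)^(Q_out/(Q_in−Q_out)) = 35.0 × (19.1/30.404)^(0.90605) = 22.969 g.
C = m/V = 22.969/30.404 = 0.75543 g/m³.

0.755 g/m³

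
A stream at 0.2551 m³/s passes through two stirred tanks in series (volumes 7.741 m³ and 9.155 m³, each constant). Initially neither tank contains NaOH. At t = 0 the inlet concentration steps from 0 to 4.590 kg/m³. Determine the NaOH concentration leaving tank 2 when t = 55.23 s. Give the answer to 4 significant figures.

Species balance on tank i: dCᵢ/dt = (Cᵢ₋₁ − Cᵢ)/τᵢ with τᵢ = Vᵢ/Q.
τ₁ = 7.741/0.2551 = 30.3450 s; τ₂ = 9.155/0.2551 = 35.8879 s.
Solving the cascade with C₁(0)=C₂(0)=0 gives C₂(t) = C_in[1 − (τ₁ e^(−t/τ₁) − τ₂ e^(−t/τ₂))/(τ₁ − τ₂)].
At t = 55.23: e^(−t/τ₁) = 0.162014, e^(−t/τ₂) = 0.214604.
C₂ = 4.590·[1 − (30.3450·0.162014 − 35.8879·0.214604)/(-5.54292)] = 4.590·0.497489 = 2.28347 kg/m³.

2.283 kg/m³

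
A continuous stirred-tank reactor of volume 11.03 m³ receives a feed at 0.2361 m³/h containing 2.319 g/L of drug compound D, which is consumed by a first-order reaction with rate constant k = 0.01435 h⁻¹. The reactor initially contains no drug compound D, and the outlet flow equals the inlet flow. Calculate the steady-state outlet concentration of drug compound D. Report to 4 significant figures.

1.388 g/L

Accumulation = in − out − consumed: V dC/dt = Q C_in − Q C − k V C.
At steady state: 0 = Q C_in − (Q + kV) C_ss, so C_ss = Q C_in/(Q + kV).
C_ss = 0.2361·2.319/(0.2361 + 0.01435·11.03) = 0.547516/0.394381 = 1.38829 g/L.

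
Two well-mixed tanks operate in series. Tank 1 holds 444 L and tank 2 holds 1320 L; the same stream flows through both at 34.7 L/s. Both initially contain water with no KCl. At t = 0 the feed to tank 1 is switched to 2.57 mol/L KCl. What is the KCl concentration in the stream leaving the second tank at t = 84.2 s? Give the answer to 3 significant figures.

Species balance on tank i: dCᵢ/dt = (Cᵢ₋₁ − Cᵢ)/τᵢ with τᵢ = Vᵢ/Q.
τ₁ = 444/34.7 = 12.795 s; τ₂ = 1320/34.7 = 38.040 s.
Tank 1: C₁ = C_in(1 − e^(−t/τ₁)). Tank 2 (τ₁ ≠ τ₂): C₂ = C_in[1 − (τ₁ e^(−t/τ₁) − τ₂ e^(−t/τ₂))/(τ₁ − τ₂)].
At t = 84.2: e^(−t/τ₁) = 0.0013872, e^(−t/τ₂) = 0.10932.
C₂ = 2.57·[1 − (12.795·0.0013872 − 38.040·0.10932)/(-25.245)] = 2.57·0.83597 = 2.1484 mol/L.

2.15 mol/L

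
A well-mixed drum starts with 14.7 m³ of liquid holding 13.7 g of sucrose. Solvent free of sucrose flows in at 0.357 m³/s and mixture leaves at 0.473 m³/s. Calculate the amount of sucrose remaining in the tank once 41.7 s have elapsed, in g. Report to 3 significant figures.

2.69 g

Let m(t) be the amount of sucrose. Volume: V(t) = V₀ + (Q_in − Q_out) t = 14.7 − 0.11600 t; V(41.7) = 9.8628 m³.
Solute balance: dm/dt = 0 − Q_out C = −Q_out m/V(t).
Separate: dm/m = −Q_out dt/V(t) ⇒ ln(m/m₀) = −(Q_out/(Q_in−Q_out)) ln(V/V₀).
m = m₀ (V₀/V)^(Q_out/(Q_in−Q_out)) = 13.7 × (14.7/9.8628)^(-4.0776) = 2.6916 g.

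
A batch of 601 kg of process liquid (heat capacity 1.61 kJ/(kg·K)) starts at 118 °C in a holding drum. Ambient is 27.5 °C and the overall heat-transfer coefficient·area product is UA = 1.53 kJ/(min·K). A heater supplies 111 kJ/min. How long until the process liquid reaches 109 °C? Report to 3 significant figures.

440 min

Lumped-capacitance energy balance: M c_p dT/dt = UA(T_amb − T) + Q̇.
τ = M c_p/UA = 632.42 min; T_ss = T_amb + Q̇/UA = 27.5 + 111/1.53 = 100.05 °C.
T(t) = T_ss + (T₀ − T_ss)e^(−t/τ); set T = 109:
t = −τ ln[(T − T_ss)/(T₀ − T_ss)] = −632.42 · ln(0.49863) = 440.09 min.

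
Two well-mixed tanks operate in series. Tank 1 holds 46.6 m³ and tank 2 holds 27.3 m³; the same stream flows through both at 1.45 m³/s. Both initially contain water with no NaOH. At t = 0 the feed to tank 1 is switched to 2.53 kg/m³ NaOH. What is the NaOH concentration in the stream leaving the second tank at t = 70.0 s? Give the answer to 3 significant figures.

Time constants: τᵢ = Vᵢ/Q for each well-mixed tank.
τ₁ = 46.6/1.45 = 32.138 s; τ₂ = 27.3/1.45 = 18.828 s.
Solving the cascade with C₁(0)=C₂(0)=0 gives C₂(t) = C_in[1 − (τ₁ e^(−t/τ₁) − τ₂ e^(−t/τ₂))/(τ₁ − τ₂)].
At t = 70.0: e^(−t/τ₁) = 0.11326, e^(−t/τ₂) = 0.024284.
C₂ = 2.53·[1 − (32.138·0.11326 − 18.828·0.024284)/(13.310)] = 2.53·0.76089 = 1.9251 kg/m³.

1.93 kg/m³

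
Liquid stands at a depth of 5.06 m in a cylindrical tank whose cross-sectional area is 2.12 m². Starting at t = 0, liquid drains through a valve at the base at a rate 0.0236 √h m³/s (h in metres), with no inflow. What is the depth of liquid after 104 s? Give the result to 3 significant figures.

2.79 m

A dh/dt = −Q_out = −0.0236 √h.
∫ h^(−1/2) dh = −(0.0236/A) ∫ dt, giving 2√h = 2√h₀ − (0.0236/A) t.
√h = √5.06 − 0.0236·104/(2·2.12) = 2.2494 − 0.57887 = 1.6706.
h = 1.6706² = 2.7908 m.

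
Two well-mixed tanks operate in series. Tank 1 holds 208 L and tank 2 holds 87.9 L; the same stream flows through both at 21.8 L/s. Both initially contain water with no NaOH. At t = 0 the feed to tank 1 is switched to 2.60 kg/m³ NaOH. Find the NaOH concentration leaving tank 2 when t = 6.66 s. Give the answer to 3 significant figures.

0.724 kg/m³

Time constants: τᵢ = Vᵢ/Q for each well-mixed tank.
τ₁ = 208/21.8 = 9.5413 s; τ₂ = 87.9/21.8 = 4.0321 s.
Tank 1: C₁ = C_in(1 − e^(−t/τ₁)). Tank 2 (τ₁ ≠ τ₂): C₂ = C_in[1 − (τ₁ e^(−t/τ₁) − τ₂ e^(−t/τ₂))/(τ₁ − τ₂)].
At t = 6.66: e^(−t/τ₁) = 0.49757, e^(−t/τ₂) = 0.19172.
C₂ = 2.60·[1 − (9.5413·0.49757 − 4.0321·0.19172)/(5.5092)] = 2.60·0.27858 = 0.72430 kg/m³.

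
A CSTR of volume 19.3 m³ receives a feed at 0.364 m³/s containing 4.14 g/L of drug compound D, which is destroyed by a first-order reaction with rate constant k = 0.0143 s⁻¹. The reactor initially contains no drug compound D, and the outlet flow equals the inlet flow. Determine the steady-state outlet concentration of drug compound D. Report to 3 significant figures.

2.35 g/L

Accumulation = in − out − consumed: V dC/dt = Q C_in − Q C − k V C.
Steady state (dC/dt = 0): C_ss = Q C_in/(Q + kV) = C_in/(1 + kV/Q).
C_ss = 0.364·4.14/(0.364 + 0.0143·19.3) = 1.5070/0.63999 = 2.3547 g/L.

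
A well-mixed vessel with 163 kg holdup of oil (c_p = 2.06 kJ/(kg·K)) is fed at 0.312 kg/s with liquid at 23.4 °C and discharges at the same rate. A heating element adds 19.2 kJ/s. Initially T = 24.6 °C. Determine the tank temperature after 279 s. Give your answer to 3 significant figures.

M c_p dT/dt = ṁ c_p (T_in − T) + Q̇.
τ = M/ṁ = 522.44 s; T_ss = T_in + Q̇/(ṁ c_p) = 23.4 + 19.2/(0.312·2.06) = 53.273 °C.
T approaches T_ss exponentially: T(t) = T_ss + (T₀ − T_ss) e^(−t/τ).
T(279) = 53.273 + (-28.673)·e^(−279/522.44) = 53.273 + (-28.673)·0.58623 = 36.464 °C.

36.5 °C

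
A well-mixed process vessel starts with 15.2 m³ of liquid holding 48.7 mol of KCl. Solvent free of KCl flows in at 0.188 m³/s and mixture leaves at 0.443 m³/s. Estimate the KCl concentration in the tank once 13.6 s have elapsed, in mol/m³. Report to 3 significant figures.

Total volume: dV/dt = Q_in − Q_out = -0.25500 m³/s, so V(t) = 15.2 − 0.25500 t and V(13.6) = 11.732 m³.
Species balance (pure solvent in): dm/dt = −Q_out · m/V(t).
dm/m = −Q_out dt/(V₀ − 0.25500 t); integrating gives ln(m/m₀) = −(Q_out/(Q_in−Q_out)) ln(V/V₀).
m = m₀ (V₀/V)^(Q_out/(Q_in−Q_out)) = 48.7 × (15.2/11.732)^(-1.7373) = 31.055 mol.
C = m/V = 31.055/11.732 = 2.6471 mol/m³.

2.65 mol/m³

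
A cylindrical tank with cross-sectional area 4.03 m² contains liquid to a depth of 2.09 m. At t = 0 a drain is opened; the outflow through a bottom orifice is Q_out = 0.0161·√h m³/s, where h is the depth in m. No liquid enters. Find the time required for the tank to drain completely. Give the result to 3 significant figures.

724 s

With no inflow, A dh/dt = −0.0161 √h.
This is separable: 2 d(√h)/dt = −0.0161/A, so √h = √h₀ − (0.0161/(2A)) t.
Tank is empty when √h = 0: t_empty = 2A√h₀/0.0161.
t_empty = 2·4.03·√2.09/0.0161 = 8.0600·1.4457/0.0161 = 723.74 s.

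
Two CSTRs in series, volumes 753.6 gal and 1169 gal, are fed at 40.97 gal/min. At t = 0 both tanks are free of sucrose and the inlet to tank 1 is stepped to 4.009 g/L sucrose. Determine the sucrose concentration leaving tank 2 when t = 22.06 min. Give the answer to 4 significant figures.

0.9938 g/L

Each tank obeys Vᵢ dCᵢ/dt = Q(Cᵢ₋₁ − Cᵢ), so τᵢ = Vᵢ/Q.
τ₁ = 753.6/40.97 = 18.3939 min; τ₂ = 1169/40.97 = 28.5331 min.
Tank 1: C₁ = C_in(1 − e^(−t/τ₁)). Tank 2 (τ₁ ≠ τ₂): C₂ = C_in[1 − (τ₁ e^(−t/τ₁) − τ₂ e^(−t/τ₂))/(τ₁ − τ₂)].
At t = 22.06: e^(−t/τ₁) = 0.301403, e^(−t/τ₂) = 0.461562.
C₂ = 4.009·[1 − (18.3939·0.301403 − 28.5331·0.461562)/(-10.1391)] = 4.009·0.247883 = 0.993764 g/L.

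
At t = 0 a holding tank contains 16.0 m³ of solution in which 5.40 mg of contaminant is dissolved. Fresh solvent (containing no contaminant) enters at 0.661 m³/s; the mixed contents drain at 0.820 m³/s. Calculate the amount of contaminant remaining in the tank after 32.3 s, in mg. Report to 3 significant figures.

Total volume: dV/dt = Q_in − Q_out = -0.15900 m³/s, so V(t) = 16.0 − 0.15900 t and V(32.3) = 10.864 m³.
Solute balance: dm/dt = 0 − Q_out C = −Q_out m/V(t).
dm/m = −Q_out dt/(V₀ − 0.15900 t); integrating gives ln(m/m₀) = −(Q_out/(Q_in−Q_out)) ln(V/V₀).
m = m₀ (V₀/V)^(Q_out/(Q_in−Q_out)) = 5.40 × (16.0/10.864)^(-5.1572) = 0.73345 mg.

0.733 mg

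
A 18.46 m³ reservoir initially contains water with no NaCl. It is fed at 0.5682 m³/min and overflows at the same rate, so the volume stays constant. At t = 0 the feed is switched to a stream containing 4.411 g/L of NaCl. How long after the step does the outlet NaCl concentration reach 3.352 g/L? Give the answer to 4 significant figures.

Species balance: V dC/dt = Q(C_in − C) ⇒ τ = V/Q = 32.4886 min.
C(t) = C_in + (C₀ − C_in) e^(−t/τ). Set C = 3.352 and solve for t:
e^(−t/τ) = (C − C_in)/(C₀ − C_in) = (3.352 − 4.411)/(0 − 4.411) = 0.240082
t = −τ ln(…) = 32.4886 × 1.42678 = 46.3539 min.

46.35 min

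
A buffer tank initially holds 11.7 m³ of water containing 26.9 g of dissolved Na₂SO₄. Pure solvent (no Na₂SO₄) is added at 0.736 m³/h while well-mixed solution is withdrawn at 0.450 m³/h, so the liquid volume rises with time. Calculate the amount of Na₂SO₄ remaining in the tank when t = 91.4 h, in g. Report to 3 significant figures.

4.24 g

Let m(t) be the amount of Na₂SO₄. Volume: V(t) = V₀ + (Q_in − Q_out) t = 11.7 + 0.28600 t; V(91.4) = 37.840 m³.
Species balance (pure solvent in): dm/dt = −Q_out · m/V(t).
dm/m = −Q_out dt/(V₀ + 0.28600 t); integrating gives ln(m/m₀) = −(Q_out/(Q_in−Q_out)) ln(V/V₀).
m = m₀ (V₀/V)^(Q_out/(Q_in−Q_out)) = 26.9 × (11.7/37.840)^(1.5734) = 4.2429 g.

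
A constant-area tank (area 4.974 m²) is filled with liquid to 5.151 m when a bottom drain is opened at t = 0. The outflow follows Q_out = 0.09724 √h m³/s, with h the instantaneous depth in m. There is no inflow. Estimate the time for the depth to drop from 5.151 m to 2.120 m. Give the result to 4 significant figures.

A dh/dt = −Q_out = −0.09724 √h.
∫ h^(−1/2) dh = −(0.09724/A) ∫ dt, giving 2√h = 2√h₀ − (0.09724/A) t.
t = 2A(√h₀ − √h)/0.09724 = 2·4.974·(√5.151 − √2.120)/0.09724
  = 9.94800 × (2.26958 − 1.45602) / 0.09724 = 83.2300 s.

83.23 s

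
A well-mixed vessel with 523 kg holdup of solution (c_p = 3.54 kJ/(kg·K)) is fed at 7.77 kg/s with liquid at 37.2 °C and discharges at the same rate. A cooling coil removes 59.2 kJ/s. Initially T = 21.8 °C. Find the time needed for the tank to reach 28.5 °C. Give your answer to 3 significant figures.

M c_p dT/dt = ṁ c_p (T_in − T) − Q̇.
τ = M/ṁ = 67.310 s; T_ss = T_in − Q̇/(ṁ c_p) = 35.048 °C.
T(t) = T_ss + (T₀ − T_ss) e^(−t/τ). Set T = 28.5:
e^(−t/τ) = (28.5 − 35.048)/(21.8 − 35.048) = 0.49425
t = −67.310 · ln(0.49425) = 47.434 s.

47.4 s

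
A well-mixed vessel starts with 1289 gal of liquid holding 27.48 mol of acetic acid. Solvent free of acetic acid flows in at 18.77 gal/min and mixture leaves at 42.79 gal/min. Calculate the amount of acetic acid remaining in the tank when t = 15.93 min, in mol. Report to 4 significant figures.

Let m(t) be the amount of acetic acid. Volume: V(t) = V₀ + (Q_in − Q_out) t = 1289 − 24.0200 t; V(15.93) = 906.361 gal.
No acetic acid enters, so dm/dt = −Q_out · (m/V).
dm/m = −Q_out dt/(V₀ − 24.0200 t); integrating gives ln(m/m₀) = −(Q_out/(Q_in−Q_out)) ln(V/V₀).
m = m₀ (V₀/V)^(Q_out/(Q_in−Q_out)) = 27.48 × (1289/906.361)^(-1.78143) = 14.6738 mol.

14.67 mol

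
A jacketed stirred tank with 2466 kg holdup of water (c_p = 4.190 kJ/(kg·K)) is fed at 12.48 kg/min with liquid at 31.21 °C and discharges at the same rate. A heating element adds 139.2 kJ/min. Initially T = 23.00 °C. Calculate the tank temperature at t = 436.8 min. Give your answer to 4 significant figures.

Heat balance on the well-mixed liquid: M c_p dT/dt = ṁ c_p (T_in − T) + 139.2.
Rearrange: dT/dt = (T_ss − T)/τ with τ = M/ṁ = 197.596 min and T_ss = T_in + Q̇/(ṁ c_p) = 33.8720 °C.
This is linear first-order; T(t) = T_ss + (T₀ − T_ss) e^(−t/τ).
T(436.8) = 33.8720 + (-10.8720)·e^(−436.8/197.596) = 33.8720 + (-10.8720)·0.109638 = 32.6800 °C.

32.68 °C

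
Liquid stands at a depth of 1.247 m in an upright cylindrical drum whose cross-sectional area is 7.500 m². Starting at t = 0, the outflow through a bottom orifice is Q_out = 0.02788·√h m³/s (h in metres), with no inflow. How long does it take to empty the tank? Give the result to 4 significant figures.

600.8 s

Unsteady balance on liquid volume: A dh/dt = −0.02788 √h.
This is separable: 2 d(√h)/dt = −0.02788/A, so √h = √h₀ − (0.02788/(2A)) t.
Set h = 0: 2√h₀ = (0.02788/A) t_empty ⇒ t_empty = 2A√h₀/0.02788.
t_empty = 2·7.500·√1.247/0.02788 = 15.0000·1.11669/0.02788 = 600.802 s.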